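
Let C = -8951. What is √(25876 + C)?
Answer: 5*√677 ≈ 130.10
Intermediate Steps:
√(25876 + C) = √(25876 - 8951) = √16925 = 5*√677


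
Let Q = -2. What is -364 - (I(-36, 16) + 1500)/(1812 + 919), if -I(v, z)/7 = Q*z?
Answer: -995808/2731 ≈ -364.63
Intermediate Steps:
I(v, z) = 14*z (I(v, z) = -(-14)*z = 14*z)
-364 - (I(-36, 16) + 1500)/(1812 + 919) = -364 - (14*16 + 1500)/(1812 + 919) = -364 - (224 + 1500)/2731 = -364 - 1724/2731 = -995808/2731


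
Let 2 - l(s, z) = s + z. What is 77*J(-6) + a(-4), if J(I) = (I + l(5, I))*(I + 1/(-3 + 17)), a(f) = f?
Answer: 2731/2 ≈ 1365.5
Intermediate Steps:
l(s, z) = 2 - s - z (l(s, z) = 2 - (s + z) = 2 + (-s - z) = 2 - s - z)
J(I) = -3/14 - 3*I (J(I) = (I + (2 - 1*5 - I))*(I + 1/(-3 + 17)) = (I + (2 - 5 - I))*(I + 1/14) = (I + (-3 - I))*(I + 1/14) = -3*(1/14 + I) = -3/14 - 3*I)
77*J(-6) + a(-4) = 77*(-3/14 - 3*(-6)) - 4 = 77*(-3/14 + 18) - 4 = 77*(249/14) - 4 = 2739/2 - 4 = 2731/2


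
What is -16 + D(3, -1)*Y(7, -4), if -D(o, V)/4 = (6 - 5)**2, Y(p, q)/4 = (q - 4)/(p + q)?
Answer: 80/3 ≈ 26.667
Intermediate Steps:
Y(p, q) = 4*(-4 + q)/(p + q) (Y(p, q) = 4*((q - 4)/(p + q)) = 4*((-4 + q)/(p + q)) = 4*(-4 + q)/(p + q))
D(o, V) = -4 (D(o, V) = -4*(6 - 5)**2 = -4*1**2 = -4*1 = -4)
-16 + D(3, -1)*Y(7, -4) = -16 - 16*(-4 - 4)/(7 - 4) = -16 - 16*(-8)/3 = -16 - 4*(-32/3) = -16 + 128/3 = 80/3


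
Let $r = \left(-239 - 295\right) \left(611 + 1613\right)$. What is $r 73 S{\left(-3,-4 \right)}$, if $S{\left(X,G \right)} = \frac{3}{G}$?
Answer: $65021976$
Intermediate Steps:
$r = -1187616$ ($r = \left(-534\right) 2224 = -1187616$)
$r 73 S{\left(-3,-4 \right)} = - 1187616 \cdot 73 \frac{3}{-4} = - 1187616 \cdot 73 \cdot 3 \left(- \frac{1}{4}\right) = - 1187616 \cdot 73 \left(- \frac{3}{4}\right) = \left(-1187616\right) \left(- \frac{219}{4}\right) = 65021976$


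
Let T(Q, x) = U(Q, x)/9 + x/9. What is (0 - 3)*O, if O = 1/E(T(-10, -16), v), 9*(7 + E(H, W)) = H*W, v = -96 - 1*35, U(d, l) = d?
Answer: -243/2839 ≈ -0.085593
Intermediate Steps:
T(Q, x) = Q/9 + x/9
v = -131 (v = -96 - 35 = -131)
E(H, W) = -7 + H*W/9 (E(H, W) = -7 + (H*W)/9 = -7 + H*W/9)
O = 81/2839 (O = 1/(-7 + (1/9)*((1/9)*(-10) + (1/9)*(-16))*(-131)) = 1/(-7 + (1/9)*(-10/9 - 16/9)*(-131)) = 1/(-7 + (1/9)*(-26/9)*(-131)) = 1/(-7 + 3406/81) = 1/(2839/81) = 81/2839 ≈ 0.028531)
(0 - 3)*O = (0 - 3)*(81/2839) = -3*81/2839 = -243/2839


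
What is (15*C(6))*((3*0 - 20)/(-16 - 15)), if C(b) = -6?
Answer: -1800/31 ≈ -58.065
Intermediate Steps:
(15*C(6))*((3*0 - 20)/(-16 - 15)) = (15*(-6))*((3*0 - 20)/(-16 - 15)) = -90*(0 - 20)/(-31) = -(-1800)*(-1)/31 = -90*20/31 = -1800/31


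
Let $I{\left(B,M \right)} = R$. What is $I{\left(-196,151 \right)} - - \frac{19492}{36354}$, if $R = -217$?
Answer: $- \frac{3934663}{18177} \approx -216.46$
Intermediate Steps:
$I{\left(B,M \right)} = -217$
$I{\left(-196,151 \right)} - - \frac{19492}{36354} = -217 - - \frac{19492}{36354} = -217 - \left(-19492\right) \frac{1}{36354} = -217 - - \frac{9746}{18177} = -217 + \frac{9746}{18177} = - \frac{3934663}{18177}$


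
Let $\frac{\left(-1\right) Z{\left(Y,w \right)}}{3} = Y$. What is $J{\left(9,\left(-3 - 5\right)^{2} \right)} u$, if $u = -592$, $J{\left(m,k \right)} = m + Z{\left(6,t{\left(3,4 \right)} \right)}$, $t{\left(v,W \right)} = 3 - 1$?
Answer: $5328$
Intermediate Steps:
$t{\left(v,W \right)} = 2$ ($t{\left(v,W \right)} = 3 - 1 = 2$)
$Z{\left(Y,w \right)} = - 3 Y$
$J{\left(m,k \right)} = -18 + m$ ($J{\left(m,k \right)} = m - 18 = -18 + m$)
$J{\left(9,\left(-3 - 5\right)^{2} \right)} u = \left(-18 + 9\right) \left(-592\right) = \left(-9\right) \left(-592\right) = 5328$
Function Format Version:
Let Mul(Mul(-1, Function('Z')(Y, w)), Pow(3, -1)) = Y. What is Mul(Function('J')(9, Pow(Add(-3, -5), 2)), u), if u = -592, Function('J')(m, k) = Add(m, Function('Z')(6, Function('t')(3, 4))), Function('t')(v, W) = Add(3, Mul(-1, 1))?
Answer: 5328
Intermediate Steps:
Function('t')(v, W) = 2 (Function('t')(v, W) = Add(3, -1) = 2)
Function('Z')(Y, w) = Mul(-3, Y)
Function('J')(m, k) = Add(-18, m) (Function('J')(m, k) = Add(m, Mul(-3, 6)) = Add(m, -18) = Add(-18, m))
Mul(Function('J')(9, Pow(Add(-3, -5), 2)), u) = Mul(Add(-18, 9), -592) = Mul(-9, -592) = 5328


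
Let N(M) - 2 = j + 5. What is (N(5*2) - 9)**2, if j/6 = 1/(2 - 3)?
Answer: 64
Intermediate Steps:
j = -6 (j = 6/(2 - 3) = 6/(-1) = 6*(-1) = -6)
N(M) = 1 (N(M) = 2 + (-6 + 5) = 2 - 1 = 1)
(N(5*2) - 9)**2 = (1 - 9)**2 = (-8)**2 = 64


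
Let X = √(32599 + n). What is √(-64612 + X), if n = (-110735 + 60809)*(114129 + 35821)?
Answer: √(-64612 + I*√7486371101) ≈ 147.27 + 293.77*I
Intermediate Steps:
n = -7486403700 (n = -49926*149950 = -7486403700)
X = I*√7486371101 (X = √(32599 - 7486403700) = √(-7486371101) = I*√7486371101 ≈ 86524.0*I)
√(-64612 + X) = √(-64612 + I*√7486371101)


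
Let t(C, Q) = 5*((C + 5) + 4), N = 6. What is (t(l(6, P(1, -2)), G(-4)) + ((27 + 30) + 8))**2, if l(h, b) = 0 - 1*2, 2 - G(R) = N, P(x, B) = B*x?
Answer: 10000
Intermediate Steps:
G(R) = -4 (G(R) = 2 - 1*6 = 2 - 6 = -4)
l(h, b) = -2 (l(h, b) = 0 - 2 = -2)
t(C, Q) = 45 + 5*C (t(C, Q) = 5*((5 + C) + 4) = 5*(9 + C) = 45 + 5*C)
(t(l(6, P(1, -2)), G(-4)) + ((27 + 30) + 8))**2 = ((45 + 5*(-2)) + ((27 + 30) + 8))**2 = ((45 - 10) + (57 + 8))**2 = (35 + 65)**2 = 100**2 = 10000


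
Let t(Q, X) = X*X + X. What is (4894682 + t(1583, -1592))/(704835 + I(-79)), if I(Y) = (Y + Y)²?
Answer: 7427554/729799 ≈ 10.178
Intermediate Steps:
t(Q, X) = X + X² (t(Q, X) = X² + X = X + X²)
I(Y) = 4*Y² (I(Y) = (2*Y)² = 4*Y²)
(4894682 + t(1583, -1592))/(704835 + I(-79)) = (4894682 - 1592*(1 - 1592))/(704835 + 4*(-79)²) = (4894682 - 1592*(-1591))/(704835 + 4*6241) = (4894682 + 2532872)/(704835 + 24964) = 7427554/729799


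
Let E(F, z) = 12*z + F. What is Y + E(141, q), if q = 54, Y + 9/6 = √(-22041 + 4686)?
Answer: 1575/2 + I*√17355 ≈ 787.5 + 131.74*I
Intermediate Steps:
Y = -3/2 + I*√17355 (Y = -3/2 + √(-22041 + 4686) = -3/2 + √(-17355) = -3/2 + I*√17355 ≈ -1.5 + 131.74*I)
E(F, z) = F + 12*z
Y + E(141, q) = (-3/2 + I*√17355) + (141 + 12*54) = (-3/2 + I*√17355) + (141 + 648) = (-3/2 + I*√17355) + 789 = 1575/2 + I*√17355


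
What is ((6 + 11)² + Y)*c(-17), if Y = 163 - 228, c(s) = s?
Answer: -3808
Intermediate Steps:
Y = -65
((6 + 11)² + Y)*c(-17) = ((6 + 11)² - 65)*(-17) = (17² - 65)*(-17) = (289 - 65)*(-17) = 224*(-17) = -3808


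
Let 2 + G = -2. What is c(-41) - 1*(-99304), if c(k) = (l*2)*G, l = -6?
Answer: 99352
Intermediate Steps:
G = -4 (G = -2 - 2 = -4)
c(k) = 48 (c(k) = -6*2*(-4) = -12*(-4) = 48)
c(-41) - 1*(-99304) = 48 - 1*(-99304) = 48 + 99304 = 99352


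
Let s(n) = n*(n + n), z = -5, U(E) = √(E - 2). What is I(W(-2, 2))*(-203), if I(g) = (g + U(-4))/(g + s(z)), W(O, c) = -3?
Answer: 609/47 - 203*I*√6/47 ≈ 12.957 - 10.58*I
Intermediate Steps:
U(E) = √(-2 + E)
s(n) = 2*n² (s(n) = n*(2*n) = 2*n²)
I(g) = (g + I*√6)/(50 + g) (I(g) = (g + √(-2 - 4))/(g + 2*(-5)²) = (g + √(-6))/(g + 2*25) = (g + I*√6)/(g + 50) = (g + I*√6)/(50 + g))
I(W(-2, 2))*(-203) = ((-3 + I*√6)/(50 - 3))*(-203) = ((-3 + I*√6)/47)*(-203) = (-3/47 + I*√6/47)*(-203) = 609/47 - 203*I*√6/47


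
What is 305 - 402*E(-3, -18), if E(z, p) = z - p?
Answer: -5725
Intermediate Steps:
305 - 402*E(-3, -18) = 305 - 402*(-3 - 1*(-18)) = 305 - 402*(-3 + 18) = 305 - 402*15 = 305 - 6030 = -5725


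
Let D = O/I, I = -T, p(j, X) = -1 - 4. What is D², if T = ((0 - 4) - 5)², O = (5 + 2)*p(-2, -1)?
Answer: 1225/6561 ≈ 0.18671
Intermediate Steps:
p(j, X) = -5
O = -35 (O = (5 + 2)*(-5) = 7*(-5) = -35)
T = 81 (T = (-4 - 5)² = (-9)² = 81)
I = -81 (I = -1*81 = -81)
D = 35/81 (D = -35/(-81) = -35*(-1/81) = 35/81 ≈ 0.43210)
D² = (35/81)² = 1225/6561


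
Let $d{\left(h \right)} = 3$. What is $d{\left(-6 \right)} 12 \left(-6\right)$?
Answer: $-216$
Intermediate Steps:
$d{\left(-6 \right)} 12 \left(-6\right) = 3 \cdot 12 \left(-6\right) = 3 \left(-72\right) = -216$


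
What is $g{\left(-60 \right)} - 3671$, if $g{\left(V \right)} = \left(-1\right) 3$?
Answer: $-3674$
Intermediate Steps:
$g{\left(V \right)} = -3$
$g{\left(-60 \right)} - 3671 = -3 - 3671 = -3674$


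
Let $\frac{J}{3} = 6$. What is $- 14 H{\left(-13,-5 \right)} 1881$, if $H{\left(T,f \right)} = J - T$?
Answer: $-816354$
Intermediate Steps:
$J = 18$ ($J = 3 \cdot 6 = 18$)
$H{\left(T,f \right)} = 18 - T$
$- 14 H{\left(-13,-5 \right)} 1881 = - 14 \left(18 - -13\right) 1881 = - 14 \left(18 + 13\right) 1881 = - 14 \cdot 31 \cdot 1881 = \left(-14\right) 58311 = -816354$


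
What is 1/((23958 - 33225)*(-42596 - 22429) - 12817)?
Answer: 1/602573858 ≈ 1.6595e-9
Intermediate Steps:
1/((23958 - 33225)*(-42596 - 22429) - 12817) = 1/(-9267*(-65025) - 12817) = 1/(602586675 - 12817) = 1/602573858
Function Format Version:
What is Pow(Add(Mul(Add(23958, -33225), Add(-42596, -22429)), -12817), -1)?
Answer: Rational(1, 602573858) ≈ 1.6595e-9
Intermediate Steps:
Pow(Add(Mul(Add(23958, -33225), Add(-42596, -22429)), -12817), -1) = Pow(Add(Mul(-9267, -65025), -12817), -1) = Pow(Add(602586675, -12817), -1) = Pow(602573858, -1) = Rational(1, 602573858)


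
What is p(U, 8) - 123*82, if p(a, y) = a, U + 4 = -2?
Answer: -10092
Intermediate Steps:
U = -6 (U = -4 - 2 = -6)
p(U, 8) - 123*82 = -6 - 123*82 = -6 - 10086 = -10092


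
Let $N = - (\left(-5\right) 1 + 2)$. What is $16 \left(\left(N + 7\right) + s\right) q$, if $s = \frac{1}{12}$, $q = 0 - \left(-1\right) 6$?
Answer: $968$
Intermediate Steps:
$q = 6$ ($q = 0 - -6 = 0 + 6 = 6$)
$s = \frac{1}{12} \approx 0.083333$
$N = 3$ ($N = - (-5 + 2) = \left(-1\right) \left(-3\right) = 3$)
$16 \left(\left(N + 7\right) + s\right) q = 16 \left(\left(3 + 7\right) + \frac{1}{12}\right) 6 = 16 \left(10 + \frac{1}{12}\right) 6 = 16 \cdot \frac{121}{12} \cdot 6 = \frac{484}{3} \cdot 6 = 968$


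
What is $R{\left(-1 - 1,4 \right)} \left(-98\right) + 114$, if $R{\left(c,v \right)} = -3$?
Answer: $408$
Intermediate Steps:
$R{\left(-1 - 1,4 \right)} \left(-98\right) + 114 = \left(-3\right) \left(-98\right) + 114 = 294 + 114 = 408$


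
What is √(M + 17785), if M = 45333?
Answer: √63118 ≈ 251.23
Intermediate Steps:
√(M + 17785) = √(45333 + 17785) = √63118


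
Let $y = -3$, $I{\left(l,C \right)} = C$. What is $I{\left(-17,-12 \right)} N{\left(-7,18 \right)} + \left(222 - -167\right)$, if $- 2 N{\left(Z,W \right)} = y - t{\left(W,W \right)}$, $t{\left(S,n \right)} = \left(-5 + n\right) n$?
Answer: $-1033$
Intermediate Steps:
$t{\left(S,n \right)} = n \left(-5 + n\right)$
$N{\left(Z,W \right)} = \frac{3}{2} + \frac{W \left(-5 + W\right)}{2}$ ($N{\left(Z,W \right)} = - \frac{-3 - W \left(-5 + W\right)}{2} = \frac{3}{2} + \frac{W \left(-5 + W\right)}{2}$)
$I{\left(-17,-12 \right)} N{\left(-7,18 \right)} + \left(222 - -167\right) = - 12 \left(\frac{3}{2} + \frac{1}{2} \cdot 18 \left(-5 + 18\right)\right) + \left(222 - -167\right) = - 12 \left(\frac{3}{2} + \frac{1}{2} \cdot 18 \cdot 13\right) + \left(222 + 167\right) = - 12 \left(\frac{3}{2} + 117\right) + 389 = \left(-12\right) \frac{237}{2} + 389 = -1422 + 389 = -1033$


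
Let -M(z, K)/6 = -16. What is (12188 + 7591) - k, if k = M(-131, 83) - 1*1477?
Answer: 21160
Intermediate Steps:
M(z, K) = 96 (M(z, K) = -6*(-16) = 96)
k = -1381 (k = 96 - 1*1477 = 96 - 1477 = -1381)
(12188 + 7591) - k = (12188 + 7591) - 1*(-1381) = 19779 + 1381 = 21160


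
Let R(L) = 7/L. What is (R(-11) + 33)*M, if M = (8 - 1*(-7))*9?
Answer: 48060/11 ≈ 4369.1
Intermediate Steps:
M = 135 (M = (8 + 7)*9 = 15*9 = 135)
(R(-11) + 33)*M = (7/(-11) + 33)*135 = (7*(-1/11) + 33)*135 = (-7/11 + 33)*135 = (356/11)*135 = 48060/11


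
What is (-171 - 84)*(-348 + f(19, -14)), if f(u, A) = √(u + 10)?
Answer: 88740 - 255*√29 ≈ 87367.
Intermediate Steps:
f(u, A) = √(10 + u)
(-171 - 84)*(-348 + f(19, -14)) = (-171 - 84)*(-348 + √(10 + 19)) = -255*(-348 + √29) = 88740 - 255*√29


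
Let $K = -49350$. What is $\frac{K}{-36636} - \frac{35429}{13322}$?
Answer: $- \frac{26689006}{20336033} \approx -1.3124$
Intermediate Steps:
$\frac{K}{-36636} - \frac{35429}{13322} = - \frac{49350}{-36636} - \frac{35429}{13322} = \left(-49350\right) \left(- \frac{1}{36636}\right) - \frac{35429}{13322} = \frac{8225}{6106} - \frac{35429}{13322} = - \frac{26689006}{20336033}$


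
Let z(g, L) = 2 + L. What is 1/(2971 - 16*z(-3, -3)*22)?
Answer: 1/3323 ≈ 0.00030093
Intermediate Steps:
1/(2971 - 16*z(-3, -3)*22) = 1/(2971 - 16*(2 - 3)*22) = 1/(2971 - 16*(-1)*22) = 1/(2971 + 16*22) = 1/(2971 + 352) = 1/3323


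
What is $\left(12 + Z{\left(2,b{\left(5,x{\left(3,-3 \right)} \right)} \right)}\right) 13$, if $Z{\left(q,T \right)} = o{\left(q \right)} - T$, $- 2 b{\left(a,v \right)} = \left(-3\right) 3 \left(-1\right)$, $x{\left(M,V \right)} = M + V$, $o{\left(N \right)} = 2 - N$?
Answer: $\frac{429}{2} \approx 214.5$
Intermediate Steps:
$b{\left(a,v \right)} = - \frac{9}{2}$ ($b{\left(a,v \right)} = - \frac{\left(-3\right) 3 \left(-1\right)}{2} = - \frac{\left(-9\right) \left(-1\right)}{2} = \left(- \frac{1}{2}\right) 9 = - \frac{9}{2}$)
$Z{\left(q,T \right)} = 2 - T - q$ ($Z{\left(q,T \right)} = \left(2 - q\right) - T = 2 - T - q$)
$\left(12 + Z{\left(2,b{\left(5,x{\left(3,-3 \right)} \right)} \right)}\right) 13 = \left(12 - - \frac{9}{2}\right) 13 = \left(12 + \left(2 + \frac{9}{2} - 2\right)\right) 13 = \left(12 + \frac{9}{2}\right) 13 = \frac{33}{2} \cdot 13 = \frac{429}{2}$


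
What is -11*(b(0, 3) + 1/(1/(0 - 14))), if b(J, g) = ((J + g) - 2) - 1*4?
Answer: 187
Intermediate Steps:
b(J, g) = -6 + J + g (b(J, g) = (-2 + J + g) - 4 = -6 + J + g)
-11*(b(0, 3) + 1/(1/(0 - 14))) = -11*((-6 + 0 + 3) + 1/(1/(0 - 14))) = -11*(-3 + 1/(1/(-14))) = -11*(-3 + 1/(-1/14)) = -11*(-3 - 14) = -11*(-17) = 187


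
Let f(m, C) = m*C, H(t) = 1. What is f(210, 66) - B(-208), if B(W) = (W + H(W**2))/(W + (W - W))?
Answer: 2882673/208 ≈ 13859.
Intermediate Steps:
B(W) = (1 + W)/W (B(W) = (W + 1)/(W + (W - W)) = (1 + W)/(W + 0) = (1 + W)/W)
f(m, C) = C*m
f(210, 66) - B(-208) = 66*210 - (1 - 208)/(-208) = 13860 - (-1)*(-207)/208 = 13860 - 1*207/208 = 13860 - 207/208 = 2882673/208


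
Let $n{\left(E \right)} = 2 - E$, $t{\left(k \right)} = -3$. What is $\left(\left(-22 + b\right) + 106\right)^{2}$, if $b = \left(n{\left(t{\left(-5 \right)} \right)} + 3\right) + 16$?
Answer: $11664$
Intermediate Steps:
$b = 24$ ($b = \left(\left(2 - -3\right) + 3\right) + 16 = \left(\left(2 + 3\right) + 3\right) + 16 = \left(5 + 3\right) + 16 = 8 + 16 = 24$)
$\left(\left(-22 + b\right) + 106\right)^{2} = \left(\left(-22 + 24\right) + 106\right)^{2} = \left(2 + 106\right)^{2} = 108^{2} = 11664$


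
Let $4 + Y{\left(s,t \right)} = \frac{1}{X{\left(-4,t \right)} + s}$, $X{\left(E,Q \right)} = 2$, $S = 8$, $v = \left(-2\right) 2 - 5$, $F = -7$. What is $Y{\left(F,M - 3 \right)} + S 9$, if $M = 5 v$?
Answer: $\frac{339}{5} \approx 67.8$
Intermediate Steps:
$v = -9$ ($v = -4 - 5 = -9$)
$M = -45$ ($M = 5 \left(-9\right) = -45$)
$Y{\left(s,t \right)} = -4 + \frac{1}{2 + s}$
$Y{\left(F,M - 3 \right)} + S 9 = \frac{-7 - -28}{2 - 7} + 8 \cdot 9 = \frac{-7 + 28}{-5} + 72 = \left(- \frac{1}{5}\right) 21 + 72 = - \frac{21}{5} + 72 = \frac{339}{5}$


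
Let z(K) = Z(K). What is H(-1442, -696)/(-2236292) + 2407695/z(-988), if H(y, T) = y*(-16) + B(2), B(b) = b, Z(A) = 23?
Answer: 2692154268119/25717358 ≈ 1.0468e+5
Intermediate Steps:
z(K) = 23
H(y, T) = 2 - 16*y (H(y, T) = y*(-16) + 2 = -16*y + 2 = 2 - 16*y)
H(-1442, -696)/(-2236292) + 2407695/z(-988) = (2 - 16*(-1442))/(-2236292) + 2407695/23 = (2 + 23072)*(-1/2236292) + 2407695*(1/23) = 23074*(-1/2236292) + 2407695/23 = -11537/1118146 + 2407695/23 = 2692154268119/25717358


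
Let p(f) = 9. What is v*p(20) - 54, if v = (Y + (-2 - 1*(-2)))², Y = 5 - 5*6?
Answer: 5571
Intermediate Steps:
Y = -25 (Y = 5 - 30 = -25)
v = 625 (v = (-25 + (-2 - 1*(-2)))² = (-25 + (-2 + 2))² = (-25 + 0)² = (-25)² = 625)
v*p(20) - 54 = 625*9 - 54 = 5625 - 54 = 5571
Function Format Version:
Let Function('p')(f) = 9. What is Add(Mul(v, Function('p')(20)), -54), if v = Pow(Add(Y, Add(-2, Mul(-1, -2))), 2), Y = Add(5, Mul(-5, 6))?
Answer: 5571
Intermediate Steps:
Y = -25 (Y = Add(5, -30) = -25)
v = 625 (v = Pow(Add(-25, Add(-2, Mul(-1, -2))), 2) = Pow(Add(-25, Add(-2, 2)), 2) = Pow(Add(-25, 0), 2) = Pow(-25, 2) = 625)
Add(Mul(v, Function('p')(20)), -54) = Add(Mul(625, 9), -54) = Add(5625, -54) = 5571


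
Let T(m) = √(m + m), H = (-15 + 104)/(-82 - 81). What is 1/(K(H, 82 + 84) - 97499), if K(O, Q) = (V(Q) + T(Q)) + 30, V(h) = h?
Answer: -97303/9467873477 - 2*√83/9467873477 ≈ -1.0279e-5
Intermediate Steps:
H = -89/163 (H = 89/(-163) = 89*(-1/163) = -89/163 ≈ -0.54601)
T(m) = √2*√m (T(m) = √(2*m) = √2*√m)
K(O, Q) = 30 + Q + √2*√Q (K(O, Q) = (Q + √2*√Q) + 30 = 30 + Q + √2*√Q)
1/(K(H, 82 + 84) - 97499) = 1/((30 + (82 + 84) + √2*√(82 + 84)) - 97499) = 1/((30 + 166 + √2*√166) - 97499) = 1/((30 + 166 + 2*√83) - 97499) = 1/((196 + 2*√83) - 97499) = 1/(-97303 + 2*√83)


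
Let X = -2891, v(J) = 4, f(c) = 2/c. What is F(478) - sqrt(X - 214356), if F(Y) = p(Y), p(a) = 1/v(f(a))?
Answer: 1/4 - I*sqrt(217247) ≈ 0.25 - 466.1*I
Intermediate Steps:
p(a) = 1/4
F(Y) = 1/4
F(478) - sqrt(X - 214356) = 1/4 - sqrt(-2891 - 214356) = 1/4 - sqrt(-217247) = 1/4 - I*sqrt(217247)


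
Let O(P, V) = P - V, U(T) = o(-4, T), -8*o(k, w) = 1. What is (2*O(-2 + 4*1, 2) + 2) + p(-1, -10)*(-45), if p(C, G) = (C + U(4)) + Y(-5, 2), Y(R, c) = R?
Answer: 2221/8 ≈ 277.63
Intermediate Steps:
o(k, w) = -⅛ (o(k, w) = -⅛*1 = -⅛)
U(T) = -⅛
p(C, G) = -41/8 + C (p(C, G) = (C - ⅛) - 5 = (-⅛ + C) - 5 = -41/8 + C)
(2*O(-2 + 4*1, 2) + 2) + p(-1, -10)*(-45) = (2*((-2 + 4*1) - 1*2) + 2) + (-41/8 - 1)*(-45) = (2*((-2 + 4) - 2) + 2) - 49/8*(-45) = (2*(2 - 2) + 2) + 2205/8 = (2*0 + 2) + 2205/8 = (0 + 2) + 2205/8 = 2 + 2205/8 = 2221/8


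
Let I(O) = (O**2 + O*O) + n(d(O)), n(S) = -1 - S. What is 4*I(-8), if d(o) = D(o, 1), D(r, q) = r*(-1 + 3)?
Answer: 572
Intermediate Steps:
D(r, q) = 2*r (D(r, q) = r*2 = 2*r)
d(o) = 2*o
I(O) = -1 - 2*O + 2*O**2 (I(O) = (O**2 + O*O) + (-1 - 2*O) = (O**2 + O**2) + (-1 - 2*O) = 2*O**2 + (-1 - 2*O) = -1 - 2*O + 2*O**2)
4*I(-8) = 4*(-1 - 2*(-8) + 2*(-8)**2) = 4*(-1 + 16 + 2*64) = 4*(-1 + 16 + 128) = 4*143 = 572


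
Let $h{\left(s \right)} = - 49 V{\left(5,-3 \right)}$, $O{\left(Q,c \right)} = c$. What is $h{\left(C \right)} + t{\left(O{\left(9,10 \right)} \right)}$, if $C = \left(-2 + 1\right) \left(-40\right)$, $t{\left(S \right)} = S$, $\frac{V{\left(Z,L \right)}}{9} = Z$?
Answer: $-2195$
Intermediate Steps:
$V{\left(Z,L \right)} = 9 Z$
$C = 40$ ($C = \left(-1\right) \left(-40\right) = 40$)
$h{\left(s \right)} = -2205$ ($h{\left(s \right)} = - 49 \cdot 9 \cdot 5 = \left(-49\right) 45 = -2205$)
$h{\left(C \right)} + t{\left(O{\left(9,10 \right)} \right)} = -2205 + 10 = -2195$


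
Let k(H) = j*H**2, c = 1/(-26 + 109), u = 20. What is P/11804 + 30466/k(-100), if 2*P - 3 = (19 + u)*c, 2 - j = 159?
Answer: -3702804389/192272405000 ≈ -0.019258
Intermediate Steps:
j = -157 (j = 2 - 1*159 = 2 - 159 = -157)
c = 1/83 ≈ 0.012048
P = 144/83 (P = 3/2 + ((19 + 20)*(1/83))/2 = 3/2 + (39*(1/83))/2 = 3/2 + (1/2)*(39/83) = 3/2 + 39/166 = 144/83 ≈ 1.7349)
k(H) = -157*H**2
P/11804 + 30466/k(-100) = (144/83)/11804 + 30466/((-157*(-100)**2)) = (144/83)*(1/11804) + 30466/((-157*10000)) = 36/244933 + 30466/(-1570000) = 36/244933 + 30466*(-1/1570000) = 36/244933 - 15233/785000 = -3702804389/192272405000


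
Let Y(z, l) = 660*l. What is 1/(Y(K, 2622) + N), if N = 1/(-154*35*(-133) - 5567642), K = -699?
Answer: 4850772/8394357961439 ≈ 5.7786e-7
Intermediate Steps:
N = -1/4850772 (N = 1/(-5390*(-133) - 5567642) = 1/(716870 - 5567642) = 1/(-4850772) = -1/4850772 ≈ -2.0615e-7)
1/(Y(K, 2622) + N) = 1/(660*2622 - 1/4850772) = 1/(1730520 - 1/4850772) = 1/(8394357961439/4850772) = 4850772/8394357961439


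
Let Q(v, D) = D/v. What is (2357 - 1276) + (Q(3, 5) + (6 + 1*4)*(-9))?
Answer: 2978/3 ≈ 992.67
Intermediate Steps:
(2357 - 1276) + (Q(3, 5) + (6 + 1*4)*(-9)) = (2357 - 1276) + (5/3 + (6 + 1*4)*(-9)) = 1081 + (5*(⅓) + (6 + 4)*(-9)) = 1081 + (5/3 + 10*(-9)) = 1081 + (5/3 - 90) = 1081 - 265/3 = 2978/3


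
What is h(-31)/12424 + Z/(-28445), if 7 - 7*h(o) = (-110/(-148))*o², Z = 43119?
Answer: -278986742173/183061552240 ≈ -1.5240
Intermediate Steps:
h(o) = 1 - 55*o²/518 (h(o) = 1 - (-110/(-148))*o²/7 = 1 - (-110*(-1/148))*o²/7 = 1 - 55*o²/518)
h(-31)/12424 + Z/(-28445) = (1 - 55/518*(-31)²)/12424 + 43119/(-28445) = (1 - 55/518*961)*(1/12424) + 43119*(-1/28445) = (1 - 52855/518)*(1/12424) - 43119/28445 = -52337/518*1/12424 - 43119/28445 = -52337/6435632 - 43119/28445 = -278986742173/183061552240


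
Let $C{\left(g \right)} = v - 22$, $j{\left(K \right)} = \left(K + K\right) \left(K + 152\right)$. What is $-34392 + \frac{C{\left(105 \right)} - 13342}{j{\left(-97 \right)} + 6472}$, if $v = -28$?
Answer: $- \frac{72182112}{2099} \approx -34389.0$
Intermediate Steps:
$j{\left(K \right)} = 2 K \left(152 + K\right)$
$C{\left(g \right)} = -50$ ($C{\left(g \right)} = -28 - 22 = -50$)
$-34392 + \frac{C{\left(105 \right)} - 13342}{j{\left(-97 \right)} + 6472} = -34392 + \frac{-50 - 13342}{2 \left(-97\right) \left(152 - 97\right) + 6472} = -34392 - \frac{13392}{2 \left(-97\right) 55 + 6472} = -34392 - \frac{13392}{-10670 + 6472} = -34392 - \frac{13392}{-4198} = -34392 - - \frac{6696}{2099} = -34392 + \frac{6696}{2099} = - \frac{72182112}{2099}$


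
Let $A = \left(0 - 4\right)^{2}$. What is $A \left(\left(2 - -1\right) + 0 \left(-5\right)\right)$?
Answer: $48$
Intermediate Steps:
$A = 16$ ($A = \left(-4\right)^{2} = 16$)
$A \left(\left(2 - -1\right) + 0 \left(-5\right)\right) = 16 \left(\left(2 - -1\right) + 0 \left(-5\right)\right) = 16 \left(\left(2 + 1\right) + 0\right) = 16 \left(3 + 0\right) = 16 \cdot 3 = 48$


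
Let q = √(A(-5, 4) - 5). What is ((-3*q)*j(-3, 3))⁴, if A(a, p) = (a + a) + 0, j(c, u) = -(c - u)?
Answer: 23619600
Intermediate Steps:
j(c, u) = u - c
A(a, p) = 2*a (A(a, p) = 2*a + 0 = 2*a)
q = I*√15 (q = √(2*(-5) - 5) = √(-10 - 5) = √(-15) = I*√15 ≈ 3.873*I)
((-3*q)*j(-3, 3))⁴ = ((-3*I*√15)*(3 - 1*(-3)))⁴ = ((-3*I*√15)*(3 + 3))⁴ = (-3*I*√15*6)⁴ = (-18*I*√15)⁴ = 23619600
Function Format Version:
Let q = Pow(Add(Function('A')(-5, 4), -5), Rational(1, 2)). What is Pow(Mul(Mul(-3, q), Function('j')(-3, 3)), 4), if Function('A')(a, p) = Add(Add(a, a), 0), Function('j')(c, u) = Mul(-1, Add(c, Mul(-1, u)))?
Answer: 23619600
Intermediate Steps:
Function('j')(c, u) = Add(u, Mul(-1, c))
Function('A')(a, p) = Mul(2, a) (Function('A')(a, p) = Add(Mul(2, a), 0) = Mul(2, a))
q = Mul(I, Pow(15, Rational(1, 2))) (q = Pow(Add(Mul(2, -5), -5), Rational(1, 2)) = Pow(Add(-10, -5), Rational(1, 2)) = Pow(-15, Rational(1, 2)) = Mul(I, Pow(15, Rational(1, 2))) ≈ Mul(3.8730, I))
Pow(Mul(Mul(-3, q), Function('j')(-3, 3)), 4) = Pow(Mul(Mul(-3, Mul(I, Pow(15, Rational(1, 2)))), Add(3, Mul(-1, -3))), 4) = Pow(Mul(Mul(-3, I, Pow(15, Rational(1, 2))), Add(3, 3)), 4) = Pow(Mul(Mul(-3, I, Pow(15, Rational(1, 2))), 6), 4) = Pow(Mul(-18, I, Pow(15, Rational(1, 2))), 4) = 23619600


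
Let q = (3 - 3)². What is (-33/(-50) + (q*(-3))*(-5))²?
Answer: 1089/2500 ≈ 0.43560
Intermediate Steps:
q = 0 (q = 0² = 0)
(-33/(-50) + (q*(-3))*(-5))² = (-33/(-50) + (0*(-3))*(-5))² = (-33*(-1/50) + 0*(-5))² = (33/50 + 0)² = (33/50)² = 1089/2500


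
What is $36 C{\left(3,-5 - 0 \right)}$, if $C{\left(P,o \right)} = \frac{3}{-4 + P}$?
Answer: $-108$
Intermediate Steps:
$36 C{\left(3,-5 - 0 \right)} = 36 \frac{3}{-4 + 3} = 36 \frac{3}{-1} = 36 \cdot 3 \left(-1\right) = 36 \left(-3\right) = -108$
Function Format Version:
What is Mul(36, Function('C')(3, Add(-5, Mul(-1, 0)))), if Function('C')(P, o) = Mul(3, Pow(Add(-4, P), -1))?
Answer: -108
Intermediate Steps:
Mul(36, Function('C')(3, Add(-5, Mul(-1, 0)))) = Mul(36, Mul(3, Pow(Add(-4, 3), -1))) = Mul(36, Mul(3, Pow(-1, -1))) = Mul(36, Mul(3, -1)) = Mul(36, -3) = -108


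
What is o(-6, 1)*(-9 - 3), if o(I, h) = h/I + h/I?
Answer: 4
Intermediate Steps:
o(I, h) = 2*h/I
o(-6, 1)*(-9 - 3) = (2*1/(-6))*(-9 - 3) = (2*1*(-⅙))*(-12) = -⅓*(-12) = 4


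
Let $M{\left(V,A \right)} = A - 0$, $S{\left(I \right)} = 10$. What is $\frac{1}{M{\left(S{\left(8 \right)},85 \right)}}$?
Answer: $\frac{1}{85} \approx 0.011765$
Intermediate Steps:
$M{\left(V,A \right)} = A$ ($M{\left(V,A \right)} = A + 0 = A$)
$\frac{1}{M{\left(S{\left(8 \right)},85 \right)}} = \frac{1}{85}$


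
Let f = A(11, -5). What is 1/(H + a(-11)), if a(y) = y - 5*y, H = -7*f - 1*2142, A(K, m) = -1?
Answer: -1/2091 ≈ -0.00047824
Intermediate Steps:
f = -1
H = -2135 (H = -7*(-1) - 1*2142 = 7 - 2142 = -2135)
a(y) = -4*y
1/(H + a(-11)) = 1/(-2135 - 4*(-11)) = 1/(-2135 + 44) = 1/(-2091) = -1/2091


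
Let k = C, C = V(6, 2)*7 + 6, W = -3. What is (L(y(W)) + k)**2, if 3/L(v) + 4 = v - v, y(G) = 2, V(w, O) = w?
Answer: 35721/16 ≈ 2232.6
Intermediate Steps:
L(v) = -3/4 (L(v) = 3/(-4 + (v - v)) = 3/(-4 + 0) = 3/(-4) = 3*(-1/4) = -3/4)
C = 48 (C = 6*7 + 6 = 42 + 6 = 48)
k = 48
(L(y(W)) + k)**2 = (-3/4 + 48)**2 = (189/4)**2 = 35721/16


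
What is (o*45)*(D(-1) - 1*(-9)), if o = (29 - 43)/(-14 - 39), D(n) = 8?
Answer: 10710/53 ≈ 202.08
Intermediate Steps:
o = 14/53 (o = -14/(-53) = -14*(-1/53) = 14/53 ≈ 0.26415)
(o*45)*(D(-1) - 1*(-9)) = ((14/53)*45)*(8 - 1*(-9)) = 630*(8 + 9)/53 = (630/53)*17 = 10710/53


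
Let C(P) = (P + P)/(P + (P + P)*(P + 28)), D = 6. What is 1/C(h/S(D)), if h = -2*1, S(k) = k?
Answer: 169/6 ≈ 28.167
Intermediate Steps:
h = -2
C(P) = 2*P/(P + 2*P*(28 + P)) (C(P) = (2*P)/(P + (2*P)*(28 + P)) = (2*P)/(P + 2*P*(28 + P)) = 2*P/(P + 2*P*(28 + P)))
1/C(h/S(D)) = 1/(2/(57 + 2*(-2/6))) = 1/(2/(57 + 2*(-2*1/6))) = 1/(2/(57 + 2*(-1/3))) = 1/(2/(57 - 2/3)) = 1/(2/(169/3)) = 1/(2*(3/169)) = 1/(6/169) = 169/6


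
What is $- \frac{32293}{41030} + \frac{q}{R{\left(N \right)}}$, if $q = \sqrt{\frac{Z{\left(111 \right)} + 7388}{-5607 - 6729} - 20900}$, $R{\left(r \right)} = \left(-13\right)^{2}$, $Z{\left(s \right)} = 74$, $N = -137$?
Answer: $- \frac{32293}{41030} + \frac{i \sqrt{198786823602}}{521196} \approx -0.78706 + 0.85545 i$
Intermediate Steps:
$R{\left(r \right)} = 169$
$q = \frac{i \sqrt{198786823602}}{3084}$ ($q = \sqrt{\frac{74 + 7388}{-5607 - 6729} - 20900} = \sqrt{\frac{7462}{-12336} - 20900} = \sqrt{7462 \left(- \frac{1}{12336}\right) - 20900} = \sqrt{- \frac{3731}{6168} - 20900} = \sqrt{- \frac{128914931}{6168}} = \frac{i \sqrt{198786823602}}{3084} \approx 144.57 i$)
$- \frac{32293}{41030} + \frac{q}{R{\left(N \right)}} = - \frac{32293}{41030} + \frac{\frac{1}{3084} i \sqrt{198786823602}}{169} = \left(-32293\right) \frac{1}{41030} + \frac{i \sqrt{198786823602}}{3084} \cdot \frac{1}{169} = - \frac{32293}{41030} + \frac{i \sqrt{198786823602}}{521196}$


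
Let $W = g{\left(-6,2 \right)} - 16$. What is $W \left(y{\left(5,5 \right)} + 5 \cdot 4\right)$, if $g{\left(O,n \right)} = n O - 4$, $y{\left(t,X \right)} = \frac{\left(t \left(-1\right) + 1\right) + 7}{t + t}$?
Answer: $- \frac{3248}{5} \approx -649.6$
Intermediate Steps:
$y{\left(t,X \right)} = \frac{8 - t}{2 t}$ ($y{\left(t,X \right)} = \frac{\left(- t + 1\right) + 7}{2 t} = \left(\left(1 - t\right) + 7\right) \frac{1}{2 t} = \left(8 - t\right) \frac{1}{2 t} = \frac{8 - t}{2 t}$)
$g{\left(O,n \right)} = -4 + O n$ ($g{\left(O,n \right)} = O n - 4 = -4 + O n$)
$W = -32$ ($W = \left(-4 - 12\right) - 16 = -16 - 16 = -32$)
$W \left(y{\left(5,5 \right)} + 5 \cdot 4\right) = - 32 \left(\frac{8 - 5}{2 \cdot 5} + 5 \cdot 4\right) = - 32 \left(\frac{1}{2} \cdot \frac{1}{5} \left(8 - 5\right) + 20\right) = - 32 \left(\frac{1}{2} \cdot \frac{1}{5} \cdot 3 + 20\right) = - 32 \left(\frac{3}{10} + 20\right) = \left(-32\right) \frac{203}{10} = - \frac{3248}{5}$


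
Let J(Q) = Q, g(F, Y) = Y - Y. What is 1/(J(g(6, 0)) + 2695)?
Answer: 1/2695 ≈ 0.00037106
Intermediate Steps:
g(F, Y) = 0
1/(J(g(6, 0)) + 2695) = 1/(0 + 2695) = 1/2695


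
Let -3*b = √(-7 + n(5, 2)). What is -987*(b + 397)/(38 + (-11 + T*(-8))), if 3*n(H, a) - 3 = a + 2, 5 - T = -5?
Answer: 391839/53 - 329*I*√42/159 ≈ 7393.2 - 13.41*I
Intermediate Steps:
T = 10 (T = 5 - 1*(-5) = 5 + 5 = 10)
n(H, a) = 5/3 + a/3 (n(H, a) = 1 + (a + 2)/3 = 1 + (2 + a)/3 = 1 + (⅔ + a/3) = 5/3 + a/3)
b = -I*√42/9 (b = -√(-7 + (5/3 + (⅓)*2))/3 = -√(-7 + (5/3 + ⅔))/3 = -√(-7 + 7/3)/3 = -I*√42/9 ≈ -0.72008*I)
-987*(b + 397)/(38 + (-11 + T*(-8))) = -987*(-I*√42/9 + 397)/(38 + (-11 + 10*(-8))) = -987*(397 - I*√42/9)/(38 + (-11 - 80)) = -987*(397 - I*√42/9)/(38 - 91) = -(-391839/53 + 329*I*√42/159) = -987*(-397/53 + I*√42/477) = 391839/53 - 329*I*√42/159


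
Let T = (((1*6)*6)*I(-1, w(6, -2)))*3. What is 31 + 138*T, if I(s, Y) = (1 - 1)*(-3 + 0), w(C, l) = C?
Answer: 31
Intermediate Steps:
I(s, Y) = 0 (I(s, Y) = 0*(-3) = 0)
T = 0 (T = (((1*6)*6)*0)*3 = ((6*6)*0)*3 = (36*0)*3 = 0*3 = 0)
31 + 138*T = 31 + 138*0 = 31 + 0 = 31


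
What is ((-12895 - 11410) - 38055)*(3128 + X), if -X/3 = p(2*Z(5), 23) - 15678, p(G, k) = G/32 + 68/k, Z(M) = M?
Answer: -143864574565/46 ≈ -3.1275e+9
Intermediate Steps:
p(G, k) = 68/k + G/32 (p(G, k) = G*(1/32) + 68/k = G/32 + 68/k = 68/k + G/32)
X = 17304903/368 (X = -3*((68/23 + (2*5)/32) - 15678) = -3*((68*(1/23) + (1/32)*10) - 15678) = -3*((68/23 + 5/16) - 15678) = -3*(1203/368 - 15678) = -3*(-5768301/368) = 17304903/368 ≈ 47024.)
((-12895 - 11410) - 38055)*(3128 + X) = ((-12895 - 11410) - 38055)*(3128 + 17304903/368) = (-24305 - 38055)*(18456007/368) = -62360*18456007/368 = -143864574565/46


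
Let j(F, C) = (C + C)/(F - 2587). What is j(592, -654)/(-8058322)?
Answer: -218/2679392065 ≈ -8.1362e-8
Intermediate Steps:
j(F, C) = 2*C/(-2587 + F) (j(F, C) = (2*C)/(-2587 + F) = 2*C/(-2587 + F))
j(592, -654)/(-8058322) = (2*(-654)/(-2587 + 592))/(-8058322) = (2*(-654)/(-1995))*(-1/8058322) = (2*(-654)*(-1/1995))*(-1/8058322) = (436/665)*(-1/8058322) = -218/2679392065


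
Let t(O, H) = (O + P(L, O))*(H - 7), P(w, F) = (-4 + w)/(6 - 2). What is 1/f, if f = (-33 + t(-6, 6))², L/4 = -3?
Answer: 1/529 ≈ 0.0018904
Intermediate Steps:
L = -12 (L = 4*(-3) = -12)
P(w, F) = -1 + w/4 (P(w, F) = (-4 + w)/4 = (-4 + w)*(¼) = -1 + w/4)
t(O, H) = (-7 + H)*(-4 + O) (t(O, H) = (O + (-1 + (¼)*(-12)))*(H - 7) = (O + (-1 - 3))*(-7 + H) = (O - 4)*(-7 + H) = (-4 + O)*(-7 + H) = (-7 + H)*(-4 + O))
f = 529 (f = (-33 + (28 - 7*(-6) - 4*6 + 6*(-6)))² = (-33 + (28 + 42 - 24 - 36))² = (-33 + 10)² = (-23)² = 529)
1/f = 1/529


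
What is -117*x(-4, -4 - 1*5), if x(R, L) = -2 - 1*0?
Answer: 234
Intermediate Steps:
x(R, L) = -2 (x(R, L) = -2 + 0 = -2)
-117*x(-4, -4 - 1*5) = -117*(-2) = 234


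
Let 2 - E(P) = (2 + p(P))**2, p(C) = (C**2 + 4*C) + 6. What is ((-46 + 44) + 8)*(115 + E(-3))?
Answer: 552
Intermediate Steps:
p(C) = 6 + C**2 + 4*C
E(P) = 2 - (8 + P**2 + 4*P)**2 (E(P) = 2 - (2 + (6 + P**2 + 4*P))**2 = 2 - (8 + P**2 + 4*P)**2)
((-46 + 44) + 8)*(115 + E(-3)) = ((-46 + 44) + 8)*(115 + (2 - (8 + (-3)**2 + 4*(-3))**2)) = (-2 + 8)*(115 + (2 - (8 + 9 - 12)**2)) = 6*(115 + (2 - 1*5**2)) = 6*(115 + (2 - 1*25)) = 6*(115 + (2 - 25)) = 6*(115 - 23) = 6*92 = 552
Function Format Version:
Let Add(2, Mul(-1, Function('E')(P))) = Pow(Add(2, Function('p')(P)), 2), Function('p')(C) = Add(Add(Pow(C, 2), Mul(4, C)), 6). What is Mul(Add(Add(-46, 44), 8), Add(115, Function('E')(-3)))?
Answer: 552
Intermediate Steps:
Function('p')(C) = Add(6, Pow(C, 2), Mul(4, C))
Function('E')(P) = Add(2, Mul(-1, Pow(Add(8, Pow(P, 2), Mul(4, P)), 2))) (Function('E')(P) = Add(2, Mul(-1, Pow(Add(2, Add(6, Pow(P, 2), Mul(4, P))), 2))) = Add(2, Mul(-1, Pow(Add(8, Pow(P, 2), Mul(4, P)), 2))))
Mul(Add(Add(-46, 44), 8), Add(115, Function('E')(-3))) = Mul(Add(Add(-46, 44), 8), Add(115, Add(2, Mul(-1, Pow(Add(8, Pow(-3, 2), Mul(4, -3)), 2))))) = Mul(Add(-2, 8), Add(115, Add(2, Mul(-1, Pow(Add(8, 9, -12), 2))))) = Mul(6, Add(115, Add(2, Mul(-1, Pow(5, 2))))) = Mul(6, Add(115, Add(2, Mul(-1, 25)))) = Mul(6, Add(115, Add(2, -25))) = Mul(6, Add(115, -23)) = Mul(6, 92) = 552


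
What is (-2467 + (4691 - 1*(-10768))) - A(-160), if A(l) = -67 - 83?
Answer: 13142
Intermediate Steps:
A(l) = -150
(-2467 + (4691 - 1*(-10768))) - A(-160) = (-2467 + (4691 - 1*(-10768))) - 1*(-150) = (-2467 + (4691 + 10768)) + 150 = (-2467 + 15459) + 150 = 12992 + 150 = 13142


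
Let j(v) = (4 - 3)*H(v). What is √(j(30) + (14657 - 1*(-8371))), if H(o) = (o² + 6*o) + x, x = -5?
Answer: √24103 ≈ 155.25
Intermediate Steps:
H(o) = -5 + o² + 6*o (H(o) = (o² + 6*o) - 5 = -5 + o² + 6*o)
j(v) = -5 + v² + 6*v (j(v) = (4 - 3)*(-5 + v² + 6*v) = 1*(-5 + v² + 6*v) = -5 + v² + 6*v)
√(j(30) + (14657 - 1*(-8371))) = √((-5 + 30² + 6*30) + (14657 - 1*(-8371))) = √((-5 + 900 + 180) + (14657 + 8371)) = √(1075 + 23028) = √24103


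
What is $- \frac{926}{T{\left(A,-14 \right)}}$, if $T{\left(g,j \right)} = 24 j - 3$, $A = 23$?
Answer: $\frac{926}{339} \approx 2.7316$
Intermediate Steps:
$T{\left(g,j \right)} = -3 + 24 j$
$- \frac{926}{T{\left(A,-14 \right)}} = - \frac{926}{-3 + 24 \left(-14\right)} = - \frac{926}{-3 - 336} = - \frac{926}{-339} = \left(-926\right) \left(- \frac{1}{339}\right) = \frac{926}{339}$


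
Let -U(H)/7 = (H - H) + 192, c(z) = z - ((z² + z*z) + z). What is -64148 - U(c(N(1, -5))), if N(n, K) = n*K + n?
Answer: -62804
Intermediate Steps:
N(n, K) = n + K*n (N(n, K) = K*n + n = n + K*n)
c(z) = -2*z² (c(z) = z - ((z² + z²) + z) = z - (2*z² + z) = z - (z + 2*z²) = z + (-z - 2*z²) = -2*z²)
U(H) = -1344 (U(H) = -7*((H - H) + 192) = -7*(0 + 192) = -7*192 = -1344)
-64148 - U(c(N(1, -5))) = -64148 - 1*(-1344) = -64148 + 1344 = -62804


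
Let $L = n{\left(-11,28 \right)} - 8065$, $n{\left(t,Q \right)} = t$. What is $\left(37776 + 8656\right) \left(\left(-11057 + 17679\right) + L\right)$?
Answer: $-67512128$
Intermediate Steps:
$L = -8076$ ($L = -11 - 8065 = -8076$)
$\left(37776 + 8656\right) \left(\left(-11057 + 17679\right) + L\right) = \left(37776 + 8656\right) \left(\left(-11057 + 17679\right) - 8076\right) = 46432 \left(6622 - 8076\right) = 46432 \left(-1454\right) = -67512128$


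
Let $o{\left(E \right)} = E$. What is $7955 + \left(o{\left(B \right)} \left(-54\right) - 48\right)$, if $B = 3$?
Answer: $7745$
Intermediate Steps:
$7955 + \left(o{\left(B \right)} \left(-54\right) - 48\right) = 7955 + \left(3 \left(-54\right) - 48\right) = 7955 - 210 = 7745$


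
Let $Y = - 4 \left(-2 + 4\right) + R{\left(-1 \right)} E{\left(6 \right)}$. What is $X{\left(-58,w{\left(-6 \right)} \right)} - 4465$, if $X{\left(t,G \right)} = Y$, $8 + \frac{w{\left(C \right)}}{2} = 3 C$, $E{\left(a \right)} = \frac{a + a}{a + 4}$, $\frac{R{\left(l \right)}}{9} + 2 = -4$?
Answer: $- \frac{22689}{5} \approx -4537.8$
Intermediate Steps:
$R{\left(l \right)} = -54$ ($R{\left(l \right)} = -18 + 9 \left(-4\right) = -18 - 36 = -54$)
$E{\left(a \right)} = \frac{2 a}{4 + a}$
$Y = - \frac{364}{5}$ ($Y = - 4 \left(-2 + 4\right) - 54 \cdot 2 \cdot 6 \frac{1}{4 + 6} = \left(-4\right) 2 - 54 \cdot 2 \cdot 6 \cdot \frac{1}{10} = -8 - 54 \cdot 2 \cdot 6 \cdot \frac{1}{10} = -8 - \frac{324}{5} = - \frac{364}{5} \approx -72.8$)
$w{\left(C \right)} = -16 + 6 C$ ($w{\left(C \right)} = -16 + 2 \cdot 3 C = -16 + 6 C$)
$X{\left(t,G \right)} = - \frac{364}{5}$
$X{\left(-58,w{\left(-6 \right)} \right)} - 4465 = - \frac{364}{5} - 4465 = - \frac{22689}{5}$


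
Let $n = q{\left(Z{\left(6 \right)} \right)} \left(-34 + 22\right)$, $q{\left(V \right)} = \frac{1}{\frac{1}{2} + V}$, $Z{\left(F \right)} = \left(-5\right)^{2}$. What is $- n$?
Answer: $\frac{8}{17} \approx 0.47059$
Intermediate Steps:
$Z{\left(F \right)} = 25$
$q{\left(V \right)} = \frac{1}{\frac{1}{2} + V}$
$n = - \frac{8}{17}$ ($n = \frac{2}{1 + 2 \cdot 25} \left(-34 + 22\right) = \frac{2}{1 + 50} \left(-12\right) = \frac{2}{51} \left(-12\right) = - \frac{8}{17} \approx -0.47059$)
$- n = \left(-1\right) \left(- \frac{8}{17}\right) = \frac{8}{17}$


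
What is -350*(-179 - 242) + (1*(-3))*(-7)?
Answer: 147371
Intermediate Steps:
-350*(-179 - 242) + (1*(-3))*(-7) = -350*(-421) - 3*(-7) = 147350 + 21 = 147371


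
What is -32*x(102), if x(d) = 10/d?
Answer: -160/51 ≈ -3.1373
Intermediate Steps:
-32*x(102) = -320/102 = -32*5/51 = -160/51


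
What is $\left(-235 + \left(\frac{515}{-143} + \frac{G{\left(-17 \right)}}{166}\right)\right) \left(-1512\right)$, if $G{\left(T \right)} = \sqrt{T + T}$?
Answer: $\frac{51589440}{143} - \frac{756 i \sqrt{34}}{83} \approx 3.6077 \cdot 10^{5} - 53.111 i$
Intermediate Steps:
$G{\left(T \right)} = \sqrt{2} \sqrt{T}$ ($G{\left(T \right)} = \sqrt{2 T} = \sqrt{2} \sqrt{T}$)
$\left(-235 + \left(\frac{515}{-143} + \frac{G{\left(-17 \right)}}{166}\right)\right) \left(-1512\right) = \left(-235 + \left(\frac{515}{-143} + \frac{\sqrt{2} \sqrt{-17}}{166}\right)\right) \left(-1512\right) = \left(-235 + \left(515 \left(- \frac{1}{143}\right) + \sqrt{2} i \sqrt{17} \cdot \frac{1}{166}\right)\right) \left(-1512\right) = \left(-235 - \left(\frac{515}{143} - i \sqrt{34} \cdot \frac{1}{166}\right)\right) \left(-1512\right) = \left(-235 - \left(\frac{515}{143} - \frac{i \sqrt{34}}{166}\right)\right) \left(-1512\right) = \left(- \frac{34120}{143} + \frac{i \sqrt{34}}{166}\right) \left(-1512\right) = \frac{51589440}{143} - \frac{756 i \sqrt{34}}{83}$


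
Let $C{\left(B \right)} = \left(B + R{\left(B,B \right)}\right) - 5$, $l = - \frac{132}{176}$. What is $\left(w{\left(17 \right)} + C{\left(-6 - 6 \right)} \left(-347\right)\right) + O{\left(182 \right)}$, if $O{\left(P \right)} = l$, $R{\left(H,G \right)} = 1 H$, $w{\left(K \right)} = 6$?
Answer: $\frac{40273}{4} \approx 10068.0$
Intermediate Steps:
$l = - \frac{3}{4}$ ($l = \left(-132\right) \frac{1}{176} = - \frac{3}{4} \approx -0.75$)
$R{\left(H,G \right)} = H$
$C{\left(B \right)} = -5 + 2 B$ ($C{\left(B \right)} = \left(B + B\right) - 5 = 2 B - 5 = -5 + 2 B$)
$O{\left(P \right)} = - \frac{3}{4}$
$\left(w{\left(17 \right)} + C{\left(-6 - 6 \right)} \left(-347\right)\right) + O{\left(182 \right)} = \left(6 + \left(-5 + 2 \left(-6 - 6\right)\right) \left(-347\right)\right) - \frac{3}{4} = \left(6 + \left(-5 + 2 \left(-12\right)\right) \left(-347\right)\right) - \frac{3}{4} = \left(6 + \left(-5 - 24\right) \left(-347\right)\right) - \frac{3}{4} = \left(6 - -10063\right) - \frac{3}{4} = \left(6 + 10063\right) - \frac{3}{4} = 10069 - \frac{3}{4} = \frac{40273}{4}$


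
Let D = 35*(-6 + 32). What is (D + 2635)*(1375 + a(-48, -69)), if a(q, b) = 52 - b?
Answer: 5303320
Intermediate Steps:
D = 910 (D = 35*26 = 910)
(D + 2635)*(1375 + a(-48, -69)) = (910 + 2635)*(1375 + (52 - 1*(-69))) = 3545*(1375 + (52 + 69)) = 3545*(1375 + 121) = 3545*1496 = 5303320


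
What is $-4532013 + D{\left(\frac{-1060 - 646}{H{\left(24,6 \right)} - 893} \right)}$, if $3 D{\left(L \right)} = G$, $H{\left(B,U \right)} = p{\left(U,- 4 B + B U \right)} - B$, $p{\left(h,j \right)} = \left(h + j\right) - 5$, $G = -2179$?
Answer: $- \frac{13598218}{3} \approx -4.5327 \cdot 10^{6}$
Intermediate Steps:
$p{\left(h,j \right)} = -5 + h + j$
$H{\left(B,U \right)} = -5 + U - 5 B + B U$ ($H{\left(B,U \right)} = \left(-5 + U + \left(- 4 B + B U\right)\right) - B = \left(-5 + U - 4 B + B U\right) - B = -5 + U - 5 B + B U$)
$D{\left(L \right)} = - \frac{2179}{3}$ ($D{\left(L \right)} = \frac{1}{3} \left(-2179\right) = - \frac{2179}{3}$)
$-4532013 + D{\left(\frac{-1060 - 646}{H{\left(24,6 \right)} - 893} \right)} = -4532013 - \frac{2179}{3} = - \frac{13598218}{3}$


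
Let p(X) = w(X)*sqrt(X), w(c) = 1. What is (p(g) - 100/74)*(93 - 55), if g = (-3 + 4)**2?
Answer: -494/37 ≈ -13.351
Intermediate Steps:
g = 1 (g = 1**2 = 1)
p(X) = sqrt(X) (p(X) = 1*sqrt(X) = sqrt(X))
(p(g) - 100/74)*(93 - 55) = (sqrt(1) - 100/74)*(93 - 55) = (1 - 100*1/74)*38 = (1 - 50/37)*38 = -13/37*38 = -494/37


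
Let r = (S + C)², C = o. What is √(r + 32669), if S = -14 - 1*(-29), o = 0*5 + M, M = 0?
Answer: √32894 ≈ 181.37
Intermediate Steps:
o = 0 (o = 0*5 + 0 = 0 + 0 = 0)
C = 0
S = 15 (S = -14 + 29 = 15)
r = 225 (r = (15 + 0)² = 15² = 225)
√(r + 32669) = √(225 + 32669) = √32894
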